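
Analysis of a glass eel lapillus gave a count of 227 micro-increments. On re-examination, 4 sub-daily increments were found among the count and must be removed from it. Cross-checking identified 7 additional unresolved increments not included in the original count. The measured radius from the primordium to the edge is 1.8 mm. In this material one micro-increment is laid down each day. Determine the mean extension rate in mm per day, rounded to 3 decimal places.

Correcting the raw count gives 227 − 4 + 7 = 230 true micro-increments.
Extension rate ≈ 1.8 / 230 = 0.008 mm per day.

0.008 mm per day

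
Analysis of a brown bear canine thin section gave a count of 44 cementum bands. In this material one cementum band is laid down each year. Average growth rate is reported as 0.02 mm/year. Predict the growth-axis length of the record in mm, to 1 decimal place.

0.9 mm

The record spans 44 years at 0.02 mm per year.
44 years at 0.02 mm/year gives 0.02 × 44 = 0.9 mm.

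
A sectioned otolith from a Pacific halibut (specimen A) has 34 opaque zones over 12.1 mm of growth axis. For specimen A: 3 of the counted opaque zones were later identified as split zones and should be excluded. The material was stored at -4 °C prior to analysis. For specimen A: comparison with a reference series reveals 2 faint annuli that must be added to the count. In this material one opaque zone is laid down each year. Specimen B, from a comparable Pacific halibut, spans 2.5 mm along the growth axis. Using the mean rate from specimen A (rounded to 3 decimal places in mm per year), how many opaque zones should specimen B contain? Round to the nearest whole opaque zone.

Specimen A: true opaque zone count = 34 − 3 + 2 = 33.
A: Mean rate = 12.1 mm / 33 years ≈ 0.367 mm/yr.
Specimen B: 2.5 mm / 0.367 mm per year = 6.81 years ≈ 7 opaque zones.

7 opaque zones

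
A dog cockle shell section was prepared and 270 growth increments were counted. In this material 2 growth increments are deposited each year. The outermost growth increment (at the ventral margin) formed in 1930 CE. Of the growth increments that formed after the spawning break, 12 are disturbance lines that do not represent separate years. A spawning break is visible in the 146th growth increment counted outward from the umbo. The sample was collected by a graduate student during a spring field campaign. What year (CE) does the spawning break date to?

1874 CE

The spawning break sits at growth increment 146 from the umbo, so 270 − 146 = 124 growth increments formed after it.
124 − 12 false = 112 true growth increments after the spawning break.
With 2 growth increments per year, 112 / 2 = 56 years.
The growth increment at the ventral margin is 1930 CE, so the spawning break dates to 1930 − 56 = 1874 CE.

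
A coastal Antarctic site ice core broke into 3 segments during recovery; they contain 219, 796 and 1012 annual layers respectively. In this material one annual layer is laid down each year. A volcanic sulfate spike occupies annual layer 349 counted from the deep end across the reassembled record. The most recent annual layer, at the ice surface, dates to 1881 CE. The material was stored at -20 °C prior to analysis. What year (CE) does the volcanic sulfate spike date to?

203 CE

Total annual layers = 219 + 796 + 1012 = 2027.
2027 − 349 = 1678 annual layers lie beyond the volcanic sulfate spike toward the ice surface.
The annual layer at the ice surface is 1881 CE, so the volcanic sulfate spike dates to 1881 − 1678 = 203 CE.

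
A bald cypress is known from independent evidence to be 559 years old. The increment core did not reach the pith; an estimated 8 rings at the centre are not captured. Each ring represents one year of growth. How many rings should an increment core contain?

At one ring per year, 559 years correspond to 559 rings.
559 − 8 missed = 551 rings expected in the prepared section.

551 rings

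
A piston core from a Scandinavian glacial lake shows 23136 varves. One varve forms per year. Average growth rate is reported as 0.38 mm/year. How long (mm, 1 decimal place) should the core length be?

8791.7 mm

23136 years of growth are recorded.
23136 years at 0.38 mm/year gives 0.38 × 23136 = 8791.7 mm.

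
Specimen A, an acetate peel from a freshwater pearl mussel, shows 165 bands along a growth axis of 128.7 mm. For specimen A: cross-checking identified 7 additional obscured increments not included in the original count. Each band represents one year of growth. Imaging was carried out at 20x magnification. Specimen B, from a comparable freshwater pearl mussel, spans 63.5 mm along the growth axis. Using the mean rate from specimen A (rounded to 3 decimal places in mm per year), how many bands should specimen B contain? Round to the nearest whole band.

Specimen A: correcting the raw count gives 165 + 7 = 172 true bands.
A: 128.7 mm over 172 years gives 128.7 / 172 ≈ 0.748 mm/year.
Specimen B: 63.5 mm / 0.748 mm per year = 84.89 years ≈ 85 bands.

85 bands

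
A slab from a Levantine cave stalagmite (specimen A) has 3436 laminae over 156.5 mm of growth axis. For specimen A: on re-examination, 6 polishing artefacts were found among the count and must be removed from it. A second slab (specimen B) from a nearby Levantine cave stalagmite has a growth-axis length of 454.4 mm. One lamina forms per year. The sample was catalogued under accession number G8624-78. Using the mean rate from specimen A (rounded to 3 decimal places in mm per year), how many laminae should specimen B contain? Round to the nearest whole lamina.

9878 laminae

Specimen A: after corrections the count is 3436 − 6 = 3430 laminae.
A: 156.5 mm over 3430 years gives 156.5 / 3430 ≈ 0.046 mm/year.
For B, 454.4 / 0.046 = 9878.26 years ≈ 9878 laminae.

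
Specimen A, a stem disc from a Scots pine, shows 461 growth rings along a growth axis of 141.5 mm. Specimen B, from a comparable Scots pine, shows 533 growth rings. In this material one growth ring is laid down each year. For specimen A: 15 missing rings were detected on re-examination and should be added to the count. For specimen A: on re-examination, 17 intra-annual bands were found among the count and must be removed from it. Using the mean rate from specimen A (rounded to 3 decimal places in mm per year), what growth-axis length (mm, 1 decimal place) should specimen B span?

164.2 mm

Specimen A: true growth ring count = 461 − 17 + 15 = 459.
A: Extension rate ≈ 141.5 / 459 = 0.308 mm/yr.
B's length ≈ 0.308 × 533 = 164.2 mm.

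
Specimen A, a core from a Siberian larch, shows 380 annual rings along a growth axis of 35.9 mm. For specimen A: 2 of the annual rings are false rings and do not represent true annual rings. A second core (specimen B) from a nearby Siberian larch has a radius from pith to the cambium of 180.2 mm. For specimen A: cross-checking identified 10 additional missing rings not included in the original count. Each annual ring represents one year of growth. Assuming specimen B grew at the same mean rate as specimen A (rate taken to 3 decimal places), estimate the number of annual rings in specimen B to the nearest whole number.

1938 annual rings

Specimen A: true annual ring count = 380 − 2 + 10 = 388.
A: Mean rate = 35.9 mm / 388 years ≈ 0.093 mm/yr.
Specimen B: 180.2 mm / 0.093 mm per year = 1937.63 years ≈ 1938 annual rings.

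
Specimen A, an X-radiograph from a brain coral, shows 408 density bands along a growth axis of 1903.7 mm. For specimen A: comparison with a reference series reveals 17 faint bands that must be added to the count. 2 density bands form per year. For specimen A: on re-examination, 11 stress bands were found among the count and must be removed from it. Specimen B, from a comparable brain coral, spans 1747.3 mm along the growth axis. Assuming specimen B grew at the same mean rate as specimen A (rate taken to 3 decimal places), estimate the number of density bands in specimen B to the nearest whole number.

380 density bands

Specimen A: correcting the raw count gives 408 − 11 + 17 = 414 true density bands.
Specimen A: dividing by 2 density bands per year: 414 / 2 = 207 years.
A: Mean rate = 1903.7 mm / 207 years ≈ 9.197 mm per year.
B spans 1747.3 / 9.197 = 189.99 years; at 2 density bands per year that is 189.99 × 2 ≈ 380 density bands.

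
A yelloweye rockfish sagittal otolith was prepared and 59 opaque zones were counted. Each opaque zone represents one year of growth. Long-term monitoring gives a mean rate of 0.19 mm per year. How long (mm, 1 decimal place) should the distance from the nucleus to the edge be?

59 years of growth are recorded.
59 years at 0.19 mm/year gives 0.19 × 59 = 11.2 mm.

11.2 mm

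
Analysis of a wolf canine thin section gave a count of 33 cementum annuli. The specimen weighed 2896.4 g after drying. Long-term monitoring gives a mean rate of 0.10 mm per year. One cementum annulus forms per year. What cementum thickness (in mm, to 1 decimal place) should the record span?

33 years of growth are recorded.
33 years at 0.10 mm/year gives 0.10 × 33 = 3.3 mm.

3.3 mm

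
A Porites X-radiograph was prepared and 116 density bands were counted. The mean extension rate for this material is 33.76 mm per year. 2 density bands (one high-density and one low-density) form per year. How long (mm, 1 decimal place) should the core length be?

1958.1 mm

116 density bands at 2 per year is 116 / 2 = 58 years.
Predicted length = 33.76 mm/year × 58 years = 1958.1 mm.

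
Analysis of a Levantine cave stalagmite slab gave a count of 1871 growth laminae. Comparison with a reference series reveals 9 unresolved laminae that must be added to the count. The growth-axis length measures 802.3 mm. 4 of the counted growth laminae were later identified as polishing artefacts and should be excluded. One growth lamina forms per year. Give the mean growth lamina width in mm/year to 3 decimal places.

True growth lamina count = 1871 − 4 + 9 = 1876.
802.3 mm over 1876 years gives 802.3 / 1876 ≈ 0.428 mm/year.

0.428 mm/year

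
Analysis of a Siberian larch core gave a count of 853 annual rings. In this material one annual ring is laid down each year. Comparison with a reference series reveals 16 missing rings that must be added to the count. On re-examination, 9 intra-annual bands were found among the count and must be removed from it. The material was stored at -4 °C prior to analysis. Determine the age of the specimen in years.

Correcting the raw count gives 853 − 9 + 16 = 860 true annual rings.
With a one-to-one annual ring periodicity this is 860 years.

860 years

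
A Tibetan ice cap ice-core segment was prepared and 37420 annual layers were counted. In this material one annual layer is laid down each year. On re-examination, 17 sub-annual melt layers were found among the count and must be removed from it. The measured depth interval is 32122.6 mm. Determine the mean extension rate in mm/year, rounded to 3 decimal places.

True annual layer count = 37420 − 17 = 37403.
Extension rate ≈ 32122.6 / 37403 = 0.859 mm/year.

0.859 mm/year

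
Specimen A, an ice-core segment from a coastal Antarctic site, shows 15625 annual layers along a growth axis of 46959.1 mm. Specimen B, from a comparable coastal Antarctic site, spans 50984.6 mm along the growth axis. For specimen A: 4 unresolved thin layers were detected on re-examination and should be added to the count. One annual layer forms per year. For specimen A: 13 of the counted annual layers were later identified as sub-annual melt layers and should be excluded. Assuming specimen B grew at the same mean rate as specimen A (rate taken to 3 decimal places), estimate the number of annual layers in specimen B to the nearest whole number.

Specimen A: after corrections the count is 15625 − 13 + 4 = 15616 annual layers.
A: 46959.1 mm over 15616 years gives 46959.1 / 15616 ≈ 3.007 mm/year.
Specimen B: 50984.6 mm / 3.007 mm per year = 16955.30 years ≈ 16955 annual layers.

16955 annual layers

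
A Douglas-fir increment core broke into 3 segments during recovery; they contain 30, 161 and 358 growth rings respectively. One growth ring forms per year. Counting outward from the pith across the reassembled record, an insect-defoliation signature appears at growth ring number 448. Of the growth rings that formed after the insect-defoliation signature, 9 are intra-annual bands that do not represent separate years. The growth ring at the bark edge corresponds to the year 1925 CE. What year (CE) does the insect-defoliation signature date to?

1833 CE

Total growth rings = 30 + 161 + 358 = 549.
The insect-defoliation signature sits at growth ring 448 from the pith, so 549 − 448 = 101 growth rings formed after it.
Removing the 9 false growth rings leaves 101 − 9 = 92 true growth rings beyond the insect-defoliation signature.
The growth ring at the bark edge is 1925 CE, so the insect-defoliation signature dates to 1925 − 92 = 1833 CE.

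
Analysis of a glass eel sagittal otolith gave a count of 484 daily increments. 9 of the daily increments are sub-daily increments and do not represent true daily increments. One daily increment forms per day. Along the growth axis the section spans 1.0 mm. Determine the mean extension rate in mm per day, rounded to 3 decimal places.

0.002 mm per day

After corrections the count is 484 − 9 = 475 daily increments.
Mean rate = 1.0 mm / 475 days ≈ 0.002 mm per day.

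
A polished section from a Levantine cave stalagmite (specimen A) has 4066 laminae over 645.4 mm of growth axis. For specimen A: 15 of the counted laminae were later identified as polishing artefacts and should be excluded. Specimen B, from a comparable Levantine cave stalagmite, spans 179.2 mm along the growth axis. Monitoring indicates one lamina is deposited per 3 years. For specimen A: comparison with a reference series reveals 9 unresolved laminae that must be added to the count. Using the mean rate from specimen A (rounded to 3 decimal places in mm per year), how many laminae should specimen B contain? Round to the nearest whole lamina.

Specimen A: after corrections the count is 4066 − 15 + 9 = 4060 laminae.
Specimen A: multiplying by 3 years per lamina: 4060 × 3 = 12180 years.
A: Extension rate ≈ 645.4 / 12180 = 0.053 mm/yr.
Specimen B: 179.2 mm / 0.053 mm per year = 3381.13 years; at 3 years per lamina that is 3381.13 / 3 ≈ 1127 laminae.

1127 laminae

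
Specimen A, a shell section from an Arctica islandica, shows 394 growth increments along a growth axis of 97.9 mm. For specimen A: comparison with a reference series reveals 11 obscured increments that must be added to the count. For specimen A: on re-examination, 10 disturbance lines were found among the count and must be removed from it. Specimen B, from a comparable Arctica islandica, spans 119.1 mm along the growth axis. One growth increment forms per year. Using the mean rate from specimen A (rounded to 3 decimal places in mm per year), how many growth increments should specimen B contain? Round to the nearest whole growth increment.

480 growth increments

Specimen A: correcting the raw count gives 394 − 10 + 11 = 395 true growth increments.
A: 97.9 mm over 395 years gives 97.9 / 395 ≈ 0.248 mm/yr.
B spans 119.1 / 0.248 = 480.24 years ≈ 480 growth increments.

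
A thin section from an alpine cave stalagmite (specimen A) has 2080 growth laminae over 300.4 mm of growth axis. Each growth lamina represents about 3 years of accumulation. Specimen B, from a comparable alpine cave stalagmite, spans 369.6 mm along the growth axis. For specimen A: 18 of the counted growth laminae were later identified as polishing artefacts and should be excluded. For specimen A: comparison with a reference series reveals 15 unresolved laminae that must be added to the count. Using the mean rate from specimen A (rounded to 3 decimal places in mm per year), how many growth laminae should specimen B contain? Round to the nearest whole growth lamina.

2567 growth laminae

Specimen A: true growth lamina count = 2080 − 18 + 15 = 2077.
Specimen A: multiplying by 3 years per growth lamina: 2077 × 3 = 6231 years.
A: Extension rate ≈ 300.4 / 6231 = 0.048 mm/year.
For B, 369.6 / 0.048 = 7700.00 years; at 3 years per growth lamina that is 7700.00 / 3 ≈ 2567 growth laminae.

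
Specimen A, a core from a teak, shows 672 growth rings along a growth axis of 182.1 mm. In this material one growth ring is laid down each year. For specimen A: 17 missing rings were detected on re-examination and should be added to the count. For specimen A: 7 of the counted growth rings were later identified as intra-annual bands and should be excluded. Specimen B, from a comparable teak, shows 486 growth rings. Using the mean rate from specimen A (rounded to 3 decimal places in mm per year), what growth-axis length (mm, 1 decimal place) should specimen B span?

129.8 mm

Specimen A: correcting the raw count gives 672 − 7 + 17 = 682 true growth rings.
A: 182.1 mm over 682 years gives 182.1 / 682 ≈ 0.267 mm per year.
Length of B = 0.267 × 486 = 129.8 mm.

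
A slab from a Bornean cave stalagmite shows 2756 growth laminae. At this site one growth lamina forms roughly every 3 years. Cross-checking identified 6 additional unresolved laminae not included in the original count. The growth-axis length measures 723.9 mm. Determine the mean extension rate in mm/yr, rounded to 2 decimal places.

0.09 mm/yr

True growth lamina count = 2756 + 6 = 2762.
Multiplying by 3 years per growth lamina: 2762 × 3 = 8286 years.
Extension rate ≈ 723.9 / 8286 = 0.09 mm/yr.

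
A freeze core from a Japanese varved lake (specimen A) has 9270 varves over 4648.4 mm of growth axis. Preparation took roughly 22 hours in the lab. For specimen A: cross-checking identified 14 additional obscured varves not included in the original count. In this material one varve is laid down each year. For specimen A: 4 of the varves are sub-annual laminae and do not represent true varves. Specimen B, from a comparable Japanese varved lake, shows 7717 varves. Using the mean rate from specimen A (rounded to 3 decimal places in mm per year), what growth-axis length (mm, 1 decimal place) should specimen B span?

Specimen A: after corrections the count is 9270 − 4 + 14 = 9280 varves.
A: Extension rate ≈ 4648.4 / 9280 = 0.501 mm/yr.
B's length ≈ 0.501 × 7717 = 3866.2 mm.

3866.2 mm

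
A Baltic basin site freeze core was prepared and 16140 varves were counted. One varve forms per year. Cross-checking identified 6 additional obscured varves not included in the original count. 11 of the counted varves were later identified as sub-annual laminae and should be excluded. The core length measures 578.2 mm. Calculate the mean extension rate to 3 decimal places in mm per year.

Correcting the raw count gives 16140 − 11 + 6 = 16135 true varves.
Mean rate = 578.2 mm / 16135 years ≈ 0.036 mm per year.

0.036 mm per year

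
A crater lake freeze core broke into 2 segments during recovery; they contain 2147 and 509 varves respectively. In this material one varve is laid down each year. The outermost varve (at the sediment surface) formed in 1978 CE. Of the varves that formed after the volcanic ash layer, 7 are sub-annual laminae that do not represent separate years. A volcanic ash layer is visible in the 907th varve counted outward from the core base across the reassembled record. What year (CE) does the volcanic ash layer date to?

236 CE

Total varves = 2147 + 509 = 2656.
The volcanic ash layer sits at varve 907 from the core base, so 2656 − 907 = 1749 varves formed after it.
Removing the 7 false varves leaves 1749 − 7 = 1742 true varves beyond the volcanic ash layer.
The varve at the sediment surface is 1978 CE, so the volcanic ash layer dates to 1978 − 1742 = 236 CE.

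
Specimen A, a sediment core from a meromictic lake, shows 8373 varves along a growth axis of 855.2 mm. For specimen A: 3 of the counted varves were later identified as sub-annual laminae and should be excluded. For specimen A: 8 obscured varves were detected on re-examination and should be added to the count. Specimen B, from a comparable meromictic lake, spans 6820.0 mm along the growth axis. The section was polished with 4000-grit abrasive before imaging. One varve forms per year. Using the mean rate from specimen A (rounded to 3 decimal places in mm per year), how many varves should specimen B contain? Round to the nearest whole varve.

66863 varves

Specimen A: true varve count = 8373 − 3 + 8 = 8378.
A: 855.2 mm over 8378 years gives 855.2 / 8378 ≈ 0.102 mm/year.
Specimen B: 6820.0 mm / 0.102 mm per year = 66862.75 years ≈ 66863 varves.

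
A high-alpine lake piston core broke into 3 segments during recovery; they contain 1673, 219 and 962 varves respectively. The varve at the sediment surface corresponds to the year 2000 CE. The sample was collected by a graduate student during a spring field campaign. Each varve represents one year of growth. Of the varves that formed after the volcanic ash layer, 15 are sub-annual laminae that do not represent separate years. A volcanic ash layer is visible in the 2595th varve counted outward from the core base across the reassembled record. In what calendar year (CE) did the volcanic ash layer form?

Total varves = 1673 + 219 + 962 = 2854.
Between varve 2595 and the sediment surface there are 2854 − 2595 = 259 varves.
Removing the 15 false varves leaves 259 − 15 = 244 true varves beyond the volcanic ash layer.
2000 − 244 = 1756 CE.

1756 CE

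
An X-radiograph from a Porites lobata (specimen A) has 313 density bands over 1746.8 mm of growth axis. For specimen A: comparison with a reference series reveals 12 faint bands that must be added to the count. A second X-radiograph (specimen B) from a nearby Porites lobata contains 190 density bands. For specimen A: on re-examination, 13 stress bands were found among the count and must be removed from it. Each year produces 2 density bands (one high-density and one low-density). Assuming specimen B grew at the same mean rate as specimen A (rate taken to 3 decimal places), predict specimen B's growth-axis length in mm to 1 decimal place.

1063.7 mm

Specimen A: adjusted count: 313 − 13 + 12 = 312 density bands.
Specimen A: with 2 density bands per year, 312 / 2 = 156 years.
A: Extension rate ≈ 1746.8 / 156 = 11.197 mm/year.
Specimen B: dividing by 2 density bands per year: 190 / 2 = 95 years. For B, 11.197 mm/year × 95 years = 1063.7 mm.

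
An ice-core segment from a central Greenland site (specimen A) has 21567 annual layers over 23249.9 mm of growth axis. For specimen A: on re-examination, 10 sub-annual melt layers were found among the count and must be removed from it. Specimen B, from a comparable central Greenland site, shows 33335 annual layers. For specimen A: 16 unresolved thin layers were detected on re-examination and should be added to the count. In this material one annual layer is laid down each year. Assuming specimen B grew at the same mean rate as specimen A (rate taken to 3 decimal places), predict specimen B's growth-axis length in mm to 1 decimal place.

Specimen A: true annual layer count = 21567 − 10 + 16 = 21573.
A: Extension rate ≈ 23249.9 / 21573 = 1.078 mm/yr.
For B, 1.078 mm/year × 33335 years = 35935.1 mm.

35935.1 mm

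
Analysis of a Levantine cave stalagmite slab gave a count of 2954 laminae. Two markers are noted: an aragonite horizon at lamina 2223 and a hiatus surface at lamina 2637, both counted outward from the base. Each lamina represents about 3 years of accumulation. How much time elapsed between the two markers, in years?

1242 years

2637 − 2223 = 414 laminae lie between the two events.
Multiplying by 3 years per lamina: 414 × 3 = 1242 years.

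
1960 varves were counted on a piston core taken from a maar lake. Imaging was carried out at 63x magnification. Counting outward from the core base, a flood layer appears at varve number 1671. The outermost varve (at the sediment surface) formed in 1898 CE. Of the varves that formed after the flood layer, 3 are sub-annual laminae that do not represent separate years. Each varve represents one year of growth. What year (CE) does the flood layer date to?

The flood layer sits at varve 1671 from the core base, so 1960 − 1671 = 289 varves formed after it.
289 − 3 false = 286 true varves after the flood layer.
Counting back 286 years from 1898 CE places the flood layer in 1898 − 286 = 1612 CE.

1612 CE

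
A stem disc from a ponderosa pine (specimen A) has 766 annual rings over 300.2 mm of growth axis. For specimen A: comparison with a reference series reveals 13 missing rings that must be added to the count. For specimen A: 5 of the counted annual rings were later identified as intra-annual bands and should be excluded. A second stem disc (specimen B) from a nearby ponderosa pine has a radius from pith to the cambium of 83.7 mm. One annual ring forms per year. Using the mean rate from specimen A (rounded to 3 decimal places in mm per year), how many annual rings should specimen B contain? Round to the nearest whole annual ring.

Specimen A: correcting the raw count gives 766 − 5 + 13 = 774 true annual rings.
A: Mean rate = 300.2 mm / 774 years ≈ 0.388 mm/year.
B spans 83.7 / 0.388 = 215.72 years ≈ 216 annual rings.

216 annual rings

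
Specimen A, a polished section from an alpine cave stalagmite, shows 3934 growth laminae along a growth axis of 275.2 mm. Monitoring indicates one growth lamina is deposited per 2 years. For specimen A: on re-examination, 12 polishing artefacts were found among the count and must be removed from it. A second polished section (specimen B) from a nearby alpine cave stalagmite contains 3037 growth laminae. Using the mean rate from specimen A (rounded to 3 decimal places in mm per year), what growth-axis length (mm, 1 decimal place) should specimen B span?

Specimen A: after corrections the count is 3934 − 12 = 3922 growth laminae.
Specimen A: at 2 years per growth lamina, 3922 × 2 = 7844 years.
A: 275.2 mm over 7844 years gives 275.2 / 7844 ≈ 0.035 mm/year.
Specimen B: at 2 years per growth lamina, 3037 × 2 = 6074 years. For B, 0.035 mm/year × 6074 years = 212.6 mm.

212.6 mm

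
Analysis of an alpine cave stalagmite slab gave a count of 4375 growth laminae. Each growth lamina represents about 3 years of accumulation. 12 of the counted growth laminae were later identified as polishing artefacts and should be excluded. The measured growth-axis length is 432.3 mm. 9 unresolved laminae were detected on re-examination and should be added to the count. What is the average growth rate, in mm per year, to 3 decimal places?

Correcting the raw count gives 4375 − 12 + 9 = 4372 true growth laminae.
At 3 years per growth lamina, 4372 × 3 = 13116 years.
432.3 mm over 13116 years gives 432.3 / 13116 ≈ 0.033 mm per year.

0.033 mm per year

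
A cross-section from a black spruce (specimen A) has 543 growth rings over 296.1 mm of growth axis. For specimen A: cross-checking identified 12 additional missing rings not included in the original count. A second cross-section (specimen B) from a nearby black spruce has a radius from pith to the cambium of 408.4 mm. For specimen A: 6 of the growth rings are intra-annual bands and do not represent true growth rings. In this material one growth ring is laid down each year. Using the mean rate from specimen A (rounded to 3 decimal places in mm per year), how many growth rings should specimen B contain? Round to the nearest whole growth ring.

758 growth rings

Specimen A: true growth ring count = 543 − 6 + 12 = 549.
A: Mean rate = 296.1 mm / 549 years ≈ 0.539 mm per year.
For B, 408.4 / 0.539 = 757.70 years ≈ 758 growth rings.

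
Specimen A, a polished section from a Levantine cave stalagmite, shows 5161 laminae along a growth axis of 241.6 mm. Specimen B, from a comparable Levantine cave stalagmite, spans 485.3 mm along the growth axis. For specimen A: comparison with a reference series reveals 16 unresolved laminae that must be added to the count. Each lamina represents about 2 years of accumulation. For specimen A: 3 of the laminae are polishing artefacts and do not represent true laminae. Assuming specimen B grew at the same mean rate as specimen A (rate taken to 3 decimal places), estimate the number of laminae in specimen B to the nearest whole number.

Specimen A: adjusted count: 5161 − 3 + 16 = 5174 laminae.
Specimen A: multiplying by 2 years per lamina: 5174 × 2 = 10348 years.
A: 241.6 mm over 10348 years gives 241.6 / 10348 ≈ 0.023 mm per year.
Specimen B: 485.3 mm / 0.023 mm per year = 21100.00 years; at 2 years per lamina that is 21100.00 / 2 ≈ 10550 laminae.

10550 laminae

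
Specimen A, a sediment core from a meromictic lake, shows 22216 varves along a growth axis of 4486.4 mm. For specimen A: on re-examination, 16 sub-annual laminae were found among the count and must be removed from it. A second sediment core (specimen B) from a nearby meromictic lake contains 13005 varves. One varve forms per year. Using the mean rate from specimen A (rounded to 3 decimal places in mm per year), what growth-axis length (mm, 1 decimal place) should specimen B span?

Specimen A: adjusted count: 22216 − 16 = 22200 varves.
A: Mean rate = 4486.4 mm / 22200 years ≈ 0.202 mm/year.
Length of B = 0.202 × 13005 = 2627.0 mm.

2627.0 mm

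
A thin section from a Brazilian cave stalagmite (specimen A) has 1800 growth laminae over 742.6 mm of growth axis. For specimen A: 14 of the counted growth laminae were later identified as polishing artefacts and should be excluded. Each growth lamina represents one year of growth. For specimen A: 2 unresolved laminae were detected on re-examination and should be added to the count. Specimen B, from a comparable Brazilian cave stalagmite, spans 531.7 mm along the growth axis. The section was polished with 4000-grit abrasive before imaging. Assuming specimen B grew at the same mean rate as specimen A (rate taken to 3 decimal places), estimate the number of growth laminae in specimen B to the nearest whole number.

1281 growth laminae

Specimen A: after corrections the count is 1800 − 14 + 2 = 1788 growth laminae.
A: 742.6 mm over 1788 years gives 742.6 / 1788 ≈ 0.415 mm/year.
Specimen B: 531.7 mm / 0.415 mm per year = 1281.20 years ≈ 1281 growth laminae.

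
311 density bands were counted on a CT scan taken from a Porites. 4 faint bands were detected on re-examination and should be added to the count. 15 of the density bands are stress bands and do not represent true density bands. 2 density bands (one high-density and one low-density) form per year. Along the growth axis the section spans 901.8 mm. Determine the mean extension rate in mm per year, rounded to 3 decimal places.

6.012 mm per year

After corrections the count is 311 − 15 + 4 = 300 density bands.
With 2 density bands per year, 300 / 2 = 150 years.
Extension rate ≈ 901.8 / 150 = 6.012 mm per year.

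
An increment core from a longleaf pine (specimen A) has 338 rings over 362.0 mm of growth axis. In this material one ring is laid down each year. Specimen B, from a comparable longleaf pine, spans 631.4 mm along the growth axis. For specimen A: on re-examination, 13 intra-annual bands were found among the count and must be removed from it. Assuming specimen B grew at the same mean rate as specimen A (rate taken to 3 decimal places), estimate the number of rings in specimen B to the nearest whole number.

567 rings

Specimen A: adjusted count: 338 − 13 = 325 rings.
A: Mean rate = 362.0 mm / 325 years ≈ 1.114 mm/year.
Specimen B: 631.4 mm / 1.114 mm per year = 566.79 years ≈ 567 rings.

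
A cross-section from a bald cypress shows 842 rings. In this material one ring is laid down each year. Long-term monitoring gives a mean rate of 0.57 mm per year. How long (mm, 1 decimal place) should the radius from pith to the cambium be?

479.9 mm

The record spans 842 years at 0.57 mm per year.
Predicted length = 0.57 mm/year × 842 years = 479.9 mm.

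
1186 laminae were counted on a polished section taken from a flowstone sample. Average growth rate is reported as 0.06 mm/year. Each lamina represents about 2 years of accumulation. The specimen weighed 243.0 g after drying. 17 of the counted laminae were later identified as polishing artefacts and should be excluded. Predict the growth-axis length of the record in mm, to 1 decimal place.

After corrections the count is 1186 − 17 = 1169 laminae.
At 2 years per lamina, 1169 × 2 = 2338 years.
Length ≈ 0.06 × 2338 = 140.3 mm.

140.3 mm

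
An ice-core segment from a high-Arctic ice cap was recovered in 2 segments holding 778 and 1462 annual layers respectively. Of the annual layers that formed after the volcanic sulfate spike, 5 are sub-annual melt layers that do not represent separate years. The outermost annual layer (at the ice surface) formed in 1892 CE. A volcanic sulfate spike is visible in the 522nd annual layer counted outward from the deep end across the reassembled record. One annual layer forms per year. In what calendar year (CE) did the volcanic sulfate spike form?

Total annual layers = 778 + 1462 = 2240.
The volcanic sulfate spike sits at annual layer 522 from the deep end, so 2240 − 522 = 1718 annual layers formed after it.
Removing the 5 false annual layers leaves 1718 − 5 = 1713 true annual layers beyond the volcanic sulfate spike.
Counting back 1713 years from 1892 CE places the volcanic sulfate spike in 1892 − 1713 = 179 CE.

179 CE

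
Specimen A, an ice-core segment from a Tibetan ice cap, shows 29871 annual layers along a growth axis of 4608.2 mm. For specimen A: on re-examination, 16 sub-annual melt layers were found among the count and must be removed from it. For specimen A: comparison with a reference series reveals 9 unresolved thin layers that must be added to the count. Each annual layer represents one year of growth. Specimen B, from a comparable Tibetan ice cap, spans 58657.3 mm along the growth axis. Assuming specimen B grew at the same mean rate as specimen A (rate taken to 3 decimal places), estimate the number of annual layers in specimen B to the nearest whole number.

380892 annual layers

Specimen A: true annual layer count = 29871 − 16 + 9 = 29864.
A: Extension rate ≈ 4608.2 / 29864 = 0.154 mm/yr.
B spans 58657.3 / 0.154 = 380891.56 years ≈ 380892 annual layers.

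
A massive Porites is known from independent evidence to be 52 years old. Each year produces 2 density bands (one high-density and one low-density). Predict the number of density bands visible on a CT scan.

104 density bands

Expected density bands: 52 × 2 = 104.
So 104 density bands should be present.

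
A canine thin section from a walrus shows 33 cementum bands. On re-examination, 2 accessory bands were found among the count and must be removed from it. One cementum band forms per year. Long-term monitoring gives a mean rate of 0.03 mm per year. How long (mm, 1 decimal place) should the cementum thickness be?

True cementum band count = 33 − 2 = 31.
Predicted length = 0.03 mm/year × 31 years = 0.9 mm.

0.9 mm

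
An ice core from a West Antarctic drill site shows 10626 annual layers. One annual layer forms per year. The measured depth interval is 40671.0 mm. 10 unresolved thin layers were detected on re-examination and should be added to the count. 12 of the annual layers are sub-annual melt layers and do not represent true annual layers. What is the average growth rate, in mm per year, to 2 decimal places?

3.83 mm per year

Adjusted count: 10626 − 12 + 10 = 10624 annual layers.
40671.0 mm over 10624 years gives 40671.0 / 10624 ≈ 3.83 mm per year.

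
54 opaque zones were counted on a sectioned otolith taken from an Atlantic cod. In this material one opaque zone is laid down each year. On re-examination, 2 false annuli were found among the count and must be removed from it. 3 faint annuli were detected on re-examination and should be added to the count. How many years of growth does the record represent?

55 yr

Correcting the raw count gives 54 − 2 + 3 = 55 true opaque zones.
One opaque zone per year makes the duration 55 years.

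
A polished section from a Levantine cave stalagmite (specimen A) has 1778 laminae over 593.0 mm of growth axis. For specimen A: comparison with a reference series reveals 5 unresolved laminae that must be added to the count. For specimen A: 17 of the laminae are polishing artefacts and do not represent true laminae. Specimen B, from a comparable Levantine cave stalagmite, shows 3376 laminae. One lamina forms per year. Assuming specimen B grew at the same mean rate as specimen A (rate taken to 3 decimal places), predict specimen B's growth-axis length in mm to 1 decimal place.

Specimen A: true lamina count = 1778 − 17 + 5 = 1766.
A: 593.0 mm over 1766 years gives 593.0 / 1766 ≈ 0.336 mm/yr.
For B, 0.336 mm/year × 3376 years = 1134.3 mm.

1134.3 mm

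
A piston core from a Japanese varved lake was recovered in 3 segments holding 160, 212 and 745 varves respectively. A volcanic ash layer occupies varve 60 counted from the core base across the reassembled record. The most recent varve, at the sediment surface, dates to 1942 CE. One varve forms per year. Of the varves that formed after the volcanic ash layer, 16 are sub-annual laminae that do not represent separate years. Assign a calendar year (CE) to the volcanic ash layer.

Total varves = 160 + 212 + 745 = 1117.
1117 − 60 = 1057 varves lie beyond the volcanic ash layer toward the sediment surface.
1057 − 16 false = 1041 true varves after the volcanic ash layer.
Counting back 1041 years from 1942 CE places the volcanic ash layer in 1942 − 1041 = 901 CE.

901 CE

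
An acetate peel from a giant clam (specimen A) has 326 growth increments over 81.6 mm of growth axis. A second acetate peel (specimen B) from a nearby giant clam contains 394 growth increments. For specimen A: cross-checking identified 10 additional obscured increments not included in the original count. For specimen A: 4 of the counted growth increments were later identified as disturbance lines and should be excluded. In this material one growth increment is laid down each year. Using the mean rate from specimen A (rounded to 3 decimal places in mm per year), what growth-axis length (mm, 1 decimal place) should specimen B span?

96.9 mm

Specimen A: adjusted count: 326 − 4 + 10 = 332 growth increments.
A: Extension rate ≈ 81.6 / 332 = 0.246 mm per year.
Length of B = 0.246 × 394 = 96.9 mm.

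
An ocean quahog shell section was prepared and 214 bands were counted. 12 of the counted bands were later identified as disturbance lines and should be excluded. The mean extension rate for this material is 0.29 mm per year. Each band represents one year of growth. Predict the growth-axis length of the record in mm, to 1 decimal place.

Correcting the raw count gives 214 − 12 = 202 true bands.
Predicted length = 0.29 mm/year × 202 years = 58.6 mm.

58.6 mm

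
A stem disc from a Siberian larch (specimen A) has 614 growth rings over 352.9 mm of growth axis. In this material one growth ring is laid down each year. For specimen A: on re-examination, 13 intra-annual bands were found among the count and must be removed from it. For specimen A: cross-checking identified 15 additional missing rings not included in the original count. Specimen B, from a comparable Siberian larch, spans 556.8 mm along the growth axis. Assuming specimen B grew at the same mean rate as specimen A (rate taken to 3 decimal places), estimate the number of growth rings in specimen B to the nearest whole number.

Specimen A: true growth ring count = 614 − 13 + 15 = 616.
A: Mean rate = 352.9 mm / 616 years ≈ 0.573 mm per year.
Specimen B: 556.8 mm / 0.573 mm per year = 971.73 years ≈ 972 growth rings.

972 growth rings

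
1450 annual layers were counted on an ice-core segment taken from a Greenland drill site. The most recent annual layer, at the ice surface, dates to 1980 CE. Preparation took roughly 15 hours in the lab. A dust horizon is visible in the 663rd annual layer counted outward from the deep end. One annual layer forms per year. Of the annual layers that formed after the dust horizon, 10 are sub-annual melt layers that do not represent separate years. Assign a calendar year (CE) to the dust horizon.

Between annual layer 663 and the ice surface there are 1450 − 663 = 787 annual layers.
787 − 10 false = 777 true annual layers after the dust horizon.
1980 − 777 = 1203 CE.

1203 CE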